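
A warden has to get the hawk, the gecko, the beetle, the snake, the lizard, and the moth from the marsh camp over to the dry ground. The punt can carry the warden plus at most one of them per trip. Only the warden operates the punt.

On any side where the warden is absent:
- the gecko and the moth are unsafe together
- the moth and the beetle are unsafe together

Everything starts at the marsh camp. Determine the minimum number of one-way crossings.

13

Counting alone: the warden can take at most 1 across per trip to the dry ground, so moving all 6 needs at least 6 loaded trips out, with a return between consecutive ones — at least 11 crossings.
The safety rule pushes this higher. Following every safe sequence of crossings, the most of the 6 that can be at the dry ground as the punt arrives there on crossing 11 is 5 — never all 6.
So no plan with fewer than 13 crossings exists, and this one achieves 13:
1. Warden goes to the dry ground with the moth.
2. Warden goes back to the marsh camp alone.
3. Warden goes to the dry ground with the hawk.
4. Warden goes back to the marsh camp alone.
5. Warden goes to the dry ground with the gecko.
6. Warden goes back to the marsh camp with the moth.
7. Warden goes to the dry ground with the beetle.
8. Warden goes back to the marsh camp alone.
9. Warden goes to the dry ground with the snake.
10. Warden goes back to the marsh camp alone.
11. Warden goes to the dry ground with the lizard.
12. Warden goes back to the marsh camp alone.
13. Warden goes to the dry ground with the moth.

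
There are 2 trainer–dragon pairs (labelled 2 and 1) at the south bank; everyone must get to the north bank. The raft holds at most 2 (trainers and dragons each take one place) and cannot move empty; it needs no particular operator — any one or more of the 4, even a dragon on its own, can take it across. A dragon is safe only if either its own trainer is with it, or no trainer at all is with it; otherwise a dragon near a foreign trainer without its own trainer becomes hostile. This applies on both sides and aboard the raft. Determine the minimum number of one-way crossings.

Counting alone: each trip to the north bank takes at most 2 across and each return brings at least 1 back, so after t trips out (and t−1 returns) at most 2t − (t−1) of the 4 are across; that first reaches 4 at t = 3, so at least 5 crossings are needed.
The plan below uses exactly 5 crossings, so it is optimal:
1. dragon 2 and trainer 2 cross → the north bank.
2. trainer 2 crosses ← the south bank.
3. trainer 1 and trainer 2 cross → the north bank.
4. trainer 1 crosses ← the south bank.
5. dragon 1 and trainer 1 cross → the north bank.

5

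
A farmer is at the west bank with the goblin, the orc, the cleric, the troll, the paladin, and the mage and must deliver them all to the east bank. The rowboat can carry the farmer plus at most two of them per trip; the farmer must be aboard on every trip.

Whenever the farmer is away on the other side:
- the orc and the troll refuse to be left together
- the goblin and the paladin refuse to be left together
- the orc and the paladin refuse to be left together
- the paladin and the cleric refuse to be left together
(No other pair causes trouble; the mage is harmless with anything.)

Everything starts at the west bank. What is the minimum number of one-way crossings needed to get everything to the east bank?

Counting alone: the farmer can take at most 2 across per trip to the east bank, so moving all 6 needs at least 3 loaded trips out, with a return between consecutive ones — at least 5 crossings.
The safety rule pushes this higher. Following every safe sequence of crossings, the most of the 6 that can be at the east bank as the rowboat arrives there on crossing 5 is 5 — never all 6.
So no plan with fewer than 7 crossings exists, and this one achieves 7:
1. Farmer goes to the east bank with the orc and the paladin.  [the west bank: the cleric, the goblin, the mage, the troll | the east bank: the orc, the paladin]
2. Farmer goes back to the west bank with the orc.  [the west bank: the cleric, the goblin, the mage, the orc, the troll | the east bank: the paladin]
3. Farmer goes to the east bank with the goblin and the orc.  [the west bank: the cleric, the mage, the troll | the east bank: the goblin, the orc, the paladin]
4. Farmer goes back to the west bank with the paladin.  [the west bank: the cleric, the mage, the paladin, the troll | the east bank: the goblin, the orc]
5. Farmer goes to the east bank with the cleric and the mage.  [the west bank: the paladin, the troll | the east bank: the cleric, the goblin, the mage, the orc]
6. Farmer goes back to the west bank alone.  [the west bank: the paladin, the troll | the east bank: the cleric, the goblin, the mage, the orc]
7. Farmer goes to the east bank with the paladin and the troll.  [the west bank: — | the east bank: the cleric, the goblin, the mage, the orc, the paladin, the troll]

7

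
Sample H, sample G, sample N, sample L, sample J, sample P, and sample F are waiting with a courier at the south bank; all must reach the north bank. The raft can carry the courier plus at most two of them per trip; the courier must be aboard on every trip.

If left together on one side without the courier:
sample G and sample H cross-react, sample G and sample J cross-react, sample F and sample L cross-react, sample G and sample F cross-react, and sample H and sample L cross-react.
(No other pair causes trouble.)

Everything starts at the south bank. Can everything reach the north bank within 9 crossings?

Yes — this plan uses 9 crossings (≤ 9):
1. Courier goes to the north bank with sample G and sample L.  [the south bank: sample F, sample H, sample J, sample N, sample P | the north bank: sample G, sample L]
2. Courier goes back to the south bank alone.  [the south bank: sample F, sample H, sample J, sample N, sample P | the north bank: sample G, sample L]
3. Courier goes to the north bank with sample H.  [the south bank: sample F, sample J, sample N, sample P | the north bank: sample G, sample H, sample L]
4. Courier goes back to the south bank with sample G and sample L.  [the south bank: sample F, sample G, sample J, sample L, sample N, sample P | the north bank: sample H]
5. Courier goes to the north bank with sample F and sample J.  [the south bank: sample G, sample L, sample N, sample P | the north bank: sample F, sample H, sample J]
6. Courier goes back to the south bank alone.  [the south bank: sample G, sample L, sample N, sample P | the north bank: sample F, sample H, sample J]
7. Courier goes to the north bank with sample N and sample P.  [the south bank: sample G, sample L | the north bank: sample F, sample H, sample J, sample N, sample P]
8. Courier goes back to the south bank alone.  [the south bank: sample G, sample L | the north bank: sample F, sample H, sample J, sample N, sample P]
9. Courier goes to the north bank with sample G and sample L.  [the south bank: — | the north bank: sample F, sample G, sample H, sample J, sample L, sample N, sample P]

Yes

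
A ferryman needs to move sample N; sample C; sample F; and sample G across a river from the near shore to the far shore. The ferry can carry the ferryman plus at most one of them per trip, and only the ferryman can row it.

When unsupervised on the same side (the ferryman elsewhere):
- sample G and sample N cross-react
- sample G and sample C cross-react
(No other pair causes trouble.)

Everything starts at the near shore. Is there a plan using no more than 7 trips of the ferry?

Counting alone: the ferryman can take at most 1 across per trip to the far shore, so moving all 4 needs at least 4 loaded trips out, with a return between consecutive ones — at least 7 crossings.
The safety rule pushes this higher. Following every safe sequence of crossings, the most of the 4 that can be at the far shore as the ferry arrives there on crossing 7 is 3 — never all 4.
So the move cannot be finished within 7 crossings. (The shortest complete plan takes 9:)
1. Ferryman goes to the far shore with sample G.
2. Ferryman goes back to the near shore alone.
3. Ferryman goes to the far shore with sample N.
4. Ferryman goes back to the near shore with sample G.
5. Ferryman goes to the far shore with sample C.
6. Ferryman goes back to the near shore alone.
7. Ferryman goes to the far shore with sample F.
8. Ferryman goes back to the near shore alone.
9. Ferryman goes to the far shore with sample G.

No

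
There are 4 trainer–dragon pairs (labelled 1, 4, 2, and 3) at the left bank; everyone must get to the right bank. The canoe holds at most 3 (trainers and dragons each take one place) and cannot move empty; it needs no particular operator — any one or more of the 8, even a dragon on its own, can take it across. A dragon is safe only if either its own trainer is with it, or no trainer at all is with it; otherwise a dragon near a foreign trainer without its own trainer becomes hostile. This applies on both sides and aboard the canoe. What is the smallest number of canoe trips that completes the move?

9

Counting alone: each trip to the right bank takes at most 3 across and each return brings at least 1 back, so after t trips out (and t−1 returns) at most 3t − (t−1) of the 8 are across; that first reaches 8 at t = 4, so at least 7 crossings are needed.
The safety rule pushes this higher. Following every safe sequence of crossings, the most of the 8 that can be at the right bank as the canoe arrives there on crossing 7 is 7 — never all 8.
So no plan with fewer than 9 crossings exists, and this one achieves 9:
1. dragon 1 and trainer 1 cross → the right bank.
2. trainer 1 crosses ← the left bank.
3. dragon 4, trainer 1, and trainer 4 cross → the right bank.
4. dragon 1 and trainer 1 cross ← the left bank.
5. trainer 1, trainer 2, and trainer 3 cross → the right bank.
6. dragon 4 crosses ← the left bank.
7. dragon 1 and dragon 4 cross → the right bank.
8. dragon 1 crosses ← the left bank.
9. dragon 1, dragon 2, and dragon 3 cross → the right bank.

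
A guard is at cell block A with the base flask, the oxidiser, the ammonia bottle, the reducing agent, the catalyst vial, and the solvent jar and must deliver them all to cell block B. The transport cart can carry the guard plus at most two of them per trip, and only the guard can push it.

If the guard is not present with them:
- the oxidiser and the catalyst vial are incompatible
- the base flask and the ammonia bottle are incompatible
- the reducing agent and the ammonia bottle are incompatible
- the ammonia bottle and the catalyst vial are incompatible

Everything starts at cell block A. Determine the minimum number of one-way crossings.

7

Counting alone: the guard can take at most 2 across per trip to cell block B, so moving all 6 needs at least 3 loaded trips out, with a return between consecutive ones — at least 5 crossings.
The safety rule pushes this higher. Following every safe sequence of crossings, the most of the 6 that can be at cell block B as the transport cart arrives there on crossing 5 is 5 — never all 6.
So no plan with fewer than 7 crossings exists, and this one achieves 7:
1. Guard goes to cell block B with the ammonia bottle and the oxidiser.
2. Guard goes back to cell block A alone.
3. Guard goes to cell block B with the solvent jar.
4. Guard goes back to cell block A alone.
5. Guard goes to cell block B with the base flask and the reducing agent.
6. Guard goes back to cell block A with the ammonia bottle.
7. Guard goes to cell block B with the ammonia bottle and the catalyst vial.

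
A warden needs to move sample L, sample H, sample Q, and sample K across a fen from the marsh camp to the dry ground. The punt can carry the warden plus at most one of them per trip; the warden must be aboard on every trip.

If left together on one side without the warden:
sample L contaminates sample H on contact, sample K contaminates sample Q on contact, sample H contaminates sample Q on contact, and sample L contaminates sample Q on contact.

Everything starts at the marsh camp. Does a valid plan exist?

Whatever the first load, the items left behind include a forbidden pair without the warden. No opening move is safe, so no plan exists.

No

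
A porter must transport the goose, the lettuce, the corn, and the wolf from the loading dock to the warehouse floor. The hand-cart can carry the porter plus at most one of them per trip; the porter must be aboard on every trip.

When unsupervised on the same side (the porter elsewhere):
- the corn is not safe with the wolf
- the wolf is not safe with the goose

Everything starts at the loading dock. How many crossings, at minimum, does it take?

9

Counting alone: the porter can take at most 1 across per trip to the warehouse floor, so moving all 4 needs at least 4 loaded trips out, with a return between consecutive ones — at least 7 crossings.
The safety rule pushes this higher. Following every safe sequence of crossings, the most of the 4 that can be at the warehouse floor as the hand-cart arrives there on crossing 7 is 3 — never all 4.
So no plan with fewer than 9 crossings exists, and this one achieves 9:
1. Porter goes to the warehouse floor with the wolf.
2. Porter goes back to the loading dock alone.
3. Porter goes to the warehouse floor with the goose.
4. Porter goes back to the loading dock with the wolf.
5. Porter goes to the warehouse floor with the corn.
6. Porter goes back to the loading dock alone.
7. Porter goes to the warehouse floor with the lettuce.
8. Porter goes back to the loading dock alone.
9. Porter goes to the warehouse floor with the wolf.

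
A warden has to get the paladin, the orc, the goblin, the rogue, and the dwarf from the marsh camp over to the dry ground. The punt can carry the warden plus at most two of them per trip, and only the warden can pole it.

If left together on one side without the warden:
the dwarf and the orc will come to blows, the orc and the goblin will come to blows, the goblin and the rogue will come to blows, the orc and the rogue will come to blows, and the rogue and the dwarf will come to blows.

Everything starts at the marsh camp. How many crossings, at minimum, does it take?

7

Counting alone: the warden can take at most 2 across per trip to the dry ground, so moving all 5 needs at least 3 loaded trips out, with a return between consecutive ones — at least 5 crossings.
The safety rule pushes this higher. Following every safe sequence of crossings, the most of the 5 that can be at the dry ground as the punt arrives there on crossing 5 is 4 — never all 5.
So no plan with fewer than 7 crossings exists, and this one achieves 7:
1. Warden goes to the dry ground with the orc and the rogue.  [the marsh camp: the dwarf, the goblin, the paladin | the dry ground: the orc, the rogue]
2. Warden goes back to the marsh camp with the orc.  [the marsh camp: the dwarf, the goblin, the orc, the paladin | the dry ground: the rogue]
3. Warden goes to the dry ground with the orc and the paladin.  [the marsh camp: the dwarf, the goblin | the dry ground: the orc, the paladin, the rogue]
4. Warden goes back to the marsh camp with the orc.  [the marsh camp: the dwarf, the goblin, the orc | the dry ground: the paladin, the rogue]
5. Warden goes to the dry ground with the dwarf and the goblin.  [the marsh camp: the orc | the dry ground: the dwarf, the goblin, the paladin, the rogue]
6. Warden goes back to the marsh camp with the rogue.  [the marsh camp: the orc, the rogue | the dry ground: the dwarf, the goblin, the paladin]
7. Warden goes to the dry ground with the orc and the rogue.  [the marsh camp: — | the dry ground: the dwarf, the goblin, the orc, the paladin, the rogue]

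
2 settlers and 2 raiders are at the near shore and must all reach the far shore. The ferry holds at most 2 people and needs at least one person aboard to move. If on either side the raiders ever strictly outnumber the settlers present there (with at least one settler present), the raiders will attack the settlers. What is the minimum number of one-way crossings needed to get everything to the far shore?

5

Counting alone: each trip to the far shore takes at most 2 across and each return brings at least 1 back, so after t trips out (and t−1 returns) at most 2t − (t−1) of the 4 are across; that first reaches 4 at t = 3, so at least 5 crossings are needed.
The plan below uses exactly 5 crossings, so it is optimal:
1. 2 raiders → the far shore.  (the near shore: 2S 0R; the far shore: 0S 2R)
2. 1 raider ← the near shore.  (the near shore: 2S 1R; the far shore: 0S 1R)
3. 2 settlers → the far shore.  (the near shore: 0S 1R; the far shore: 2S 1R)
4. 1 raider ← the near shore.  (the near shore: 0S 2R; the far shore: 2S 0R)
5. 2 raiders → the far shore.  (the near shore: 0S 0R; the far shore: 2S 2R)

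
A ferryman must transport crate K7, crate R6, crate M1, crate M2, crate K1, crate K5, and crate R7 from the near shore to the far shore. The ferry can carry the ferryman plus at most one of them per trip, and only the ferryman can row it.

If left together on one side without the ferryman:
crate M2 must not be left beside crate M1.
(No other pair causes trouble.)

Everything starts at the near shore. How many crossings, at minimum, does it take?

Counting alone: the ferryman can take at most 1 across per trip to the far shore, so moving all 7 needs at least 7 loaded trips out, with a return between consecutive ones — at least 13 crossings.
The plan below uses exactly 13 crossings, so it is optimal:
1. Ferryman goes to the far shore with crate M1.  [the near shore: crate K1, crate K5, crate K7, crate M2, crate R6, crate R7 | the far shore: crate M1]
2. Ferryman goes back to the near shore alone.  [the near shore: crate K1, crate K5, crate K7, crate M2, crate R6, crate R7 | the far shore: crate M1]
3. Ferryman goes to the far shore with crate K7.  [the near shore: crate K1, crate K5, crate M2, crate R6, crate R7 | the far shore: crate K7, crate M1]
4. Ferryman goes back to the near shore alone.  [the near shore: crate K1, crate K5, crate M2, crate R6, crate R7 | the far shore: crate K7, crate M1]
5. Ferryman goes to the far shore with crate R6.  [the near shore: crate K1, crate K5, crate M2, crate R7 | the far shore: crate K7, crate M1, crate R6]
6. Ferryman goes back to the near shore alone.  [the near shore: crate K1, crate K5, crate M2, crate R7 | the far shore: crate K7, crate M1, crate R6]
7. Ferryman goes to the far shore with crate K1.  [the near shore: crate K5, crate M2, crate R7 | the far shore: crate K1, crate K7, crate M1, crate R6]
8. Ferryman goes back to the near shore alone.  [the near shore: crate K5, crate M2, crate R7 | the far shore: crate K1, crate K7, crate M1, crate R6]
9. Ferryman goes to the far shore with crate K5.  [the near shore: crate M2, crate R7 | the far shore: crate K1, crate K5, crate K7, crate M1, crate R6]
10. Ferryman goes back to the near shore alone.  [the near shore: crate M2, crate R7 | the far shore: crate K1, crate K5, crate K7, crate M1, crate R6]
11. Ferryman goes to the far shore with crate R7.  [the near shore: crate M2 | the far shore: crate K1, crate K5, crate K7, crate M1, crate R6, crate R7]
12. Ferryman goes back to the near shore alone.  [the near shore: crate M2 | the far shore: crate K1, crate K5, crate K7, crate M1, crate R6, crate R7]
13. Ferryman goes to the far shore with crate M2.  [the near shore: — | the far shore: crate K1, crate K5, crate K7, crate M1, crate M2, crate R6, crate R7]

13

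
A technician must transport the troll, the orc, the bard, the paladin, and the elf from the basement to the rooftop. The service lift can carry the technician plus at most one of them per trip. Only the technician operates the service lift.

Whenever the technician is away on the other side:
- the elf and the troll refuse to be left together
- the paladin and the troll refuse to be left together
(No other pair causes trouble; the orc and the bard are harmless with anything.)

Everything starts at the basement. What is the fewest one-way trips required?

Counting alone: the technician can take at most 1 across per trip to the rooftop, so moving all 5 needs at least 5 loaded trips out, with a return between consecutive ones — at least 9 crossings.
The safety rule pushes this higher. Following every safe sequence of crossings, the most of the 5 that can be at the rooftop as the service lift arrives there on crossing 9 is 4 — never all 5.
So no plan with fewer than 11 crossings exists, and this one achieves 11:
1. Technician goes to the rooftop with the troll.  [the basement: the bard, the elf, the orc, the paladin | the rooftop: the troll]
2. Technician goes back to the basement alone.  [the basement: the bard, the elf, the orc, the paladin | the rooftop: the troll]
3. Technician goes to the rooftop with the orc.  [the basement: the bard, the elf, the paladin | the rooftop: the orc, the troll]
4. Technician goes back to the basement alone.  [the basement: the bard, the elf, the paladin | the rooftop: the orc, the troll]
5. Technician goes to the rooftop with the bard.  [the basement: the elf, the paladin | the rooftop: the bard, the orc, the troll]
6. Technician goes back to the basement alone.  [the basement: the elf, the paladin | the rooftop: the bard, the orc, the troll]
7. Technician goes to the rooftop with the paladin.  [the basement: the elf | the rooftop: the bard, the orc, the paladin, the troll]
8. Technician goes back to the basement with the troll.  [the basement: the elf, the troll | the rooftop: the bard, the orc, the paladin]
9. Technician goes to the rooftop with the elf.  [the basement: the troll | the rooftop: the bard, the elf, the orc, the paladin]
10. Technician goes back to the basement alone.  [the basement: the troll | the rooftop: the bard, the elf, the orc, the paladin]
11. Technician goes to the rooftop with the troll.  [the basement: — | the rooftop: the bard, the elf, the orc, the paladin, the troll]

11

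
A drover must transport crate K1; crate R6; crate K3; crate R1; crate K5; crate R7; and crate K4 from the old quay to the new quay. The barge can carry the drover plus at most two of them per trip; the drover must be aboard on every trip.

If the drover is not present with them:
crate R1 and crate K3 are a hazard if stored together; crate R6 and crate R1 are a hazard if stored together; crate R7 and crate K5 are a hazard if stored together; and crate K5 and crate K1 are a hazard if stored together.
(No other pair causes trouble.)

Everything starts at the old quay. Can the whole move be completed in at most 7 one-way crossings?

Counting alone: the drover can take at most 2 across per trip to the new quay, so moving all 7 needs at least 4 loaded trips out, with a return between consecutive ones — at least 7 crossings.
The safety rule pushes this higher. Following every safe sequence of crossings, the most of the 7 that can be at the new quay as the barge arrives there on crossing 7 is 6 — never all 7.
So the move cannot be finished within 7 crossings. (The shortest complete plan takes 9:)
1. Drover goes to the new quay with crate K5 and crate R1.  [the old quay: crate K1, crate K3, crate K4, crate R6, crate R7 | the new quay: crate K5, crate R1]
2. Drover goes back to the old quay alone.  [the old quay: crate K1, crate K3, crate K4, crate R6, crate R7 | the new quay: crate K5, crate R1]
3. Drover goes to the new quay with crate K1.  [the old quay: crate K3, crate K4, crate R6, crate R7 | the new quay: crate K1, crate K5, crate R1]
4. Drover goes back to the old quay with crate K5.  [the old quay: crate K3, crate K4, crate K5, crate R6, crate R7 | the new quay: crate K1, crate R1]
5. Drover goes to the new quay with crate R6 and crate R7.  [the old quay: crate K3, crate K4, crate K5 | the new quay: crate K1, crate R1, crate R6, crate R7]
6. Drover goes back to the old quay with crate R1.  [the old quay: crate K3, crate K4, crate K5, crate R1 | the new quay: crate K1, crate R6, crate R7]
7. Drover goes to the new quay with crate K3 and crate K4.  [the old quay: crate K5, crate R1 | the new quay: crate K1, crate K3, crate K4, crate R6, crate R7]
8. Drover goes back to the old quay alone.  [the old quay: crate K5, crate R1 | the new quay: crate K1, crate K3, crate K4, crate R6, crate R7]
9. Drover goes to the new quay with crate K5 and crate R1.  [the old quay: — | the new quay: crate K1, crate K3, crate K4, crate K5, crate R1, crate R6, crate R7]

No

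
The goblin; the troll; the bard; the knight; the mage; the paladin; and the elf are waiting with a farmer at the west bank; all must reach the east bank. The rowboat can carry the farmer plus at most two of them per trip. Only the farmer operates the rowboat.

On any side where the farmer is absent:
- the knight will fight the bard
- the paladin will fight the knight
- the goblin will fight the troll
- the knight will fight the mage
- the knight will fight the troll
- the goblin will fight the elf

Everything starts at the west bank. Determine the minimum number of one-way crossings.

Counting alone: the farmer can take at most 2 across per trip to the east bank, so moving all 7 needs at least 4 loaded trips out, with a return between consecutive ones — at least 7 crossings.
The safety rule pushes this higher. Following every safe sequence of crossings, the most of the 7 that can be at the east bank as the rowboat arrives there on crossing 7 is 6 — never all 7.
So no plan with fewer than 9 crossings exists, and this one achieves 9:
1. Farmer goes to the east bank with the goblin and the knight.
2. Farmer goes back to the west bank alone.
3. Farmer goes to the east bank with the elf.
4. Farmer goes back to the west bank with the goblin.
5. Farmer goes to the east bank with the bard and the troll.
6. Farmer goes back to the west bank with the knight.
7. Farmer goes to the east bank with the mage and the paladin.
8. Farmer goes back to the west bank alone.
9. Farmer goes to the east bank with the goblin and the knight.

9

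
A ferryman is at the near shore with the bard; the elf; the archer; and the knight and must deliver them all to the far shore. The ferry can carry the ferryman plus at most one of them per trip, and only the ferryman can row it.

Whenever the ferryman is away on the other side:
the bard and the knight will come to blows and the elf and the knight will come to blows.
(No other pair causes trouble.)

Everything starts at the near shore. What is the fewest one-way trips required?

9

Counting alone: the ferryman can take at most 1 across per trip to the far shore, so moving all 4 needs at least 4 loaded trips out, with a return between consecutive ones — at least 7 crossings.
The safety rule pushes this higher. Following every safe sequence of crossings, the most of the 4 that can be at the far shore as the ferry arrives there on crossing 7 is 3 — never all 4.
So no plan with fewer than 9 crossings exists, and this one achieves 9:
1. Ferryman goes to the far shore with the knight.  [the near shore: the archer, the bard, the elf | the far shore: the knight]
2. Ferryman goes back to the near shore alone.  [the near shore: the archer, the bard, the elf | the far shore: the knight]
3. Ferryman goes to the far shore with the bard.  [the near shore: the archer, the elf | the far shore: the bard, the knight]
4. Ferryman goes back to the near shore with the knight.  [the near shore: the archer, the elf, the knight | the far shore: the bard]
5. Ferryman goes to the far shore with the elf.  [the near shore: the archer, the knight | the far shore: the bard, the elf]
6. Ferryman goes back to the near shore alone.  [the near shore: the archer, the knight | the far shore: the bard, the elf]
7. Ferryman goes to the far shore with the archer.  [the near shore: the knight | the far shore: the archer, the bard, the elf]
8. Ferryman goes back to the near shore alone.  [the near shore: the knight | the far shore: the archer, the bard, the elf]
9. Ferryman goes to the far shore with the knight.  [the near shore: — | the far shore: the archer, the bard, the elf, the knight]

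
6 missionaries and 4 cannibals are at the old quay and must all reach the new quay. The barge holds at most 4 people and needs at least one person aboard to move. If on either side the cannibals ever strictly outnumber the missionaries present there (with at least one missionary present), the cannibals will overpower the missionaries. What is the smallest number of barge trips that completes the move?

5

Counting alone: each trip to the new quay takes at most 4 across and each return brings at least 1 back, so after t trips out (and t−1 returns) at most 4t − (t−1) of the 10 are across; that first reaches 10 at t = 3, so at least 5 crossings are needed.
The plan below uses exactly 5 crossings, so it is optimal:
1. 4 cannibals → the new quay.  (the old quay: 6M 0C; the new quay: 0M 4C)
2. 1 cannibal ← the old quay.  (the old quay: 6M 1C; the new quay: 0M 3C)
3. 4 missionaries → the new quay.  (the old quay: 2M 1C; the new quay: 4M 3C)
4. 1 cannibal ← the old quay.  (the old quay: 2M 2C; the new quay: 4M 2C)
5. 2 missionaries and 2 cannibals → the new quay.  (the old quay: 0M 0C; the new quay: 6M 4C)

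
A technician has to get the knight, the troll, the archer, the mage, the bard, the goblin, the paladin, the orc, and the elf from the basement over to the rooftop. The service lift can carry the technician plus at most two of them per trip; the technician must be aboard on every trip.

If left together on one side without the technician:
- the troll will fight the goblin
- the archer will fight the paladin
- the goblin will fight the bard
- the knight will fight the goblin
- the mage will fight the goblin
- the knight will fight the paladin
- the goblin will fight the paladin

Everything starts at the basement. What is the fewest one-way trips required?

15

Counting alone: the technician can take at most 2 across per trip to the rooftop, so moving all 9 needs at least 5 loaded trips out, with a return between consecutive ones — at least 9 crossings.
The safety rule pushes this higher. Following every safe sequence of crossings, the most of the 9 that can be at the rooftop as the service lift arrives there on crossings 9, 11, 13 is 6, 7, 8 respectively — never all 9.
So no plan with fewer than 15 crossings exists, and this one achieves 15:
1. Technician goes to the rooftop with the goblin and the paladin.  [the basement: the archer, the bard, the elf, the knight, the mage, the orc, the troll | the rooftop: the goblin, the paladin]
2. Technician goes back to the basement with the goblin.  [the basement: the archer, the bard, the elf, the goblin, the knight, the mage, the orc, the troll | the rooftop: the paladin]
3. Technician goes to the rooftop with the goblin and the troll.  [the basement: the archer, the bard, the elf, the knight, the mage, the orc | the rooftop: the goblin, the paladin, the troll]
4. Technician goes back to the basement with the goblin.  [the basement: the archer, the bard, the elf, the goblin, the knight, the mage, the orc | the rooftop: the paladin, the troll]
5. Technician goes to the rooftop with the goblin and the mage.  [the basement: the archer, the bard, the elf, the knight, the orc | the rooftop: the goblin, the mage, the paladin, the troll]
6. Technician goes back to the basement with the goblin.  [the basement: the archer, the bard, the elf, the goblin, the knight, the orc | the rooftop: the mage, the paladin, the troll]
7. Technician goes to the rooftop with the bard and the knight.  [the basement: the archer, the elf, the goblin, the orc | the rooftop: the bard, the knight, the mage, the paladin, the troll]
8. Technician goes back to the basement with the knight.  [the basement: the archer, the elf, the goblin, the knight, the orc | the rooftop: the bard, the mage, the paladin, the troll]
9. Technician goes to the rooftop with the archer and the knight.  [the basement: the elf, the goblin, the orc | the rooftop: the archer, the bard, the knight, the mage, the paladin, the troll]
10. Technician goes back to the basement with the paladin.  [the basement: the elf, the goblin, the orc, the paladin | the rooftop: the archer, the bard, the knight, the mage, the troll]
11. Technician goes to the rooftop with the goblin and the orc.  [the basement: the elf, the paladin | the rooftop: the archer, the bard, the goblin, the knight, the mage, the orc, the troll]
12. Technician goes back to the basement with the goblin.  [the basement: the elf, the goblin, the paladin | the rooftop: the archer, the bard, the knight, the mage, the orc, the troll]
13. Technician goes to the rooftop with the elf and the goblin.  [the basement: the paladin | the rooftop: the archer, the bard, the elf, the goblin, the knight, the mage, the orc, the troll]
14. Technician goes back to the basement with the goblin.  [the basement: the goblin, the paladin | the rooftop: the archer, the bard, the elf, the knight, the mage, the orc, the troll]
15. Technician goes to the rooftop with the goblin and the paladin.  [the basement: — | the rooftop: the archer, the bard, the elf, the goblin, the knight, the mage, the orc, the paladin, the troll]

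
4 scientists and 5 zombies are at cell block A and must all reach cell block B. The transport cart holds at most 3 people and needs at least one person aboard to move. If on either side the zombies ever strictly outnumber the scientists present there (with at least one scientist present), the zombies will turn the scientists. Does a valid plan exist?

The zombies already outnumber the scientists at cell block A before anyone moves, so the starting position itself is disallowed.

No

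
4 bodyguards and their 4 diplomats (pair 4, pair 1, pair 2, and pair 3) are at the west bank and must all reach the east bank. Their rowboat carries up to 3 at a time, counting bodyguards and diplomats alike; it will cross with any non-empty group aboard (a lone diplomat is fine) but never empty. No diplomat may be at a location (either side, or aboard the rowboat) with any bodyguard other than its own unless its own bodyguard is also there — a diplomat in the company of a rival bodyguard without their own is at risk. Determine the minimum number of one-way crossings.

Counting alone: each trip to the east bank takes at most 3 across and each return brings at least 1 back, so after t trips out (and t−1 returns) at most 3t − (t−1) of the 8 are across; that first reaches 8 at t = 4, so at least 7 crossings are needed.
The safety rule pushes this higher. Following every safe sequence of crossings, the most of the 8 that can be at the east bank as the rowboat arrives there on crossing 7 is 7 — never all 8.
So no plan with fewer than 9 crossings exists, and this one achieves 9:
1. bodyguard 4 and diplomat 4 cross → the east bank.
2. bodyguard 4 crosses ← the west bank.
3. bodyguard 1, bodyguard 4, and diplomat 1 cross → the east bank.
4. bodyguard 4 and diplomat 4 cross ← the west bank.
5. bodyguard 2, bodyguard 3, and bodyguard 4 cross → the east bank.
6. diplomat 1 crosses ← the west bank.
7. diplomat 1 and diplomat 4 cross → the east bank.
8. diplomat 4 crosses ← the west bank.
9. diplomat 2, diplomat 3, and diplomat 4 cross → the east bank.

9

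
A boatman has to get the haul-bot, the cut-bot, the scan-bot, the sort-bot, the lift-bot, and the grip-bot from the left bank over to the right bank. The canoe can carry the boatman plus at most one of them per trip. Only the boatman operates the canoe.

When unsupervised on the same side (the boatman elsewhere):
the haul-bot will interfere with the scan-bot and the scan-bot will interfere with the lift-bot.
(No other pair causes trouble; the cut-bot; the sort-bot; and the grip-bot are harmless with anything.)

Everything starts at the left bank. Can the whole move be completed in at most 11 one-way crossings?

No

Counting alone: the boatman can take at most 1 across per trip to the right bank, so moving all 6 needs at least 6 loaded trips out, with a return between consecutive ones — at least 11 crossings.
The safety rule pushes this higher. Following every safe sequence of crossings, the most of the 6 that can be at the right bank as the canoe arrives there on crossing 11 is 5 — never all 6.
So the move cannot be finished within 11 crossings. (The shortest complete plan takes 13:)
1. Boatman goes to the right bank with the scan-bot.  [the left bank: the cut-bot, the grip-bot, the haul-bot, the lift-bot, the sort-bot | the right bank: the scan-bot]
2. Boatman goes back to the left bank alone.  [the left bank: the cut-bot, the grip-bot, the haul-bot, the lift-bot, the sort-bot | the right bank: the scan-bot]
3. Boatman goes to the right bank with the haul-bot.  [the left bank: the cut-bot, the grip-bot, the lift-bot, the sort-bot | the right bank: the haul-bot, the scan-bot]
4. Boatman goes back to the left bank with the scan-bot.  [the left bank: the cut-bot, the grip-bot, the lift-bot, the scan-bot, the sort-bot | the right bank: the haul-bot]
5. Boatman goes to the right bank with the lift-bot.  [the left bank: the cut-bot, the grip-bot, the scan-bot, the sort-bot | the right bank: the haul-bot, the lift-bot]
6. Boatman goes back to the left bank alone.  [the left bank: the cut-bot, the grip-bot, the scan-bot, the sort-bot | the right bank: the haul-bot, the lift-bot]
7. Boatman goes to the right bank with the cut-bot.  [the left bank: the grip-bot, the scan-bot, the sort-bot | the right bank: the cut-bot, the haul-bot, the lift-bot]
8. Boatman goes back to the left bank alone.  [the left bank: the grip-bot, the scan-bot, the sort-bot | the right bank: the cut-bot, the haul-bot, the lift-bot]
9. Boatman goes to the right bank with the sort-bot.  [the left bank: the grip-bot, the scan-bot | the right bank: the cut-bot, the haul-bot, the lift-bot, the sort-bot]
10. Boatman goes back to the left bank alone.  [the left bank: the grip-bot, the scan-bot | the right bank: the cut-bot, the haul-bot, the lift-bot, the sort-bot]
11. Boatman goes to the right bank with the grip-bot.  [the left bank: the scan-bot | the right bank: the cut-bot, the grip-bot, the haul-bot, the lift-bot, the sort-bot]
12. Boatman goes back to the left bank alone.  [the left bank: the scan-bot | the right bank: the cut-bot, the grip-bot, the haul-bot, the lift-bot, the sort-bot]
13. Boatman goes to the right bank with the scan-bot.  [the left bank: — | the right bank: the cut-bot, the grip-bot, the haul-bot, the lift-bot, the scan-bot, the sort-bot]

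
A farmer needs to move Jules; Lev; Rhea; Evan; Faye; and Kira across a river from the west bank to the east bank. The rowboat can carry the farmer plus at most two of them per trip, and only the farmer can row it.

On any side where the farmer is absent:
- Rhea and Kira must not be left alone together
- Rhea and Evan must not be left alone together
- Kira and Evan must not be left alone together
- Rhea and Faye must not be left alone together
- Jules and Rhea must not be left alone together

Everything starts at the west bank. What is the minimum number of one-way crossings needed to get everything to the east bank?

9

Counting alone: the farmer can take at most 2 across per trip to the east bank, so moving all 6 needs at least 3 loaded trips out, with a return between consecutive ones — at least 5 crossings.
The safety rule pushes this higher. Following every safe sequence of crossings, the most of the 6 that can be at the east bank as the rowboat arrives there on crossings 5, 7 is 4, 5 respectively — never all 6.
So no plan with fewer than 9 crossings exists, and this one achieves 9:
1. Farmer goes to the east bank with Evan and Rhea.  [the west bank: Faye, Jules, Kira, Lev | the east bank: Evan, Rhea]
2. Farmer goes back to the west bank with Rhea.  [the west bank: Faye, Jules, Kira, Lev, Rhea | the east bank: Evan]
3. Farmer goes to the east bank with Jules and Rhea.  [the west bank: Faye, Kira, Lev | the east bank: Evan, Jules, Rhea]
4. Farmer goes back to the west bank with Rhea.  [the west bank: Faye, Kira, Lev, Rhea | the east bank: Evan, Jules]
5. Farmer goes to the east bank with Lev and Rhea.  [the west bank: Faye, Kira | the east bank: Evan, Jules, Lev, Rhea]
6. Farmer goes back to the west bank with Rhea.  [the west bank: Faye, Kira, Rhea | the east bank: Evan, Jules, Lev]
7. Farmer goes to the east bank with Faye and Rhea.  [the west bank: Kira | the east bank: Evan, Faye, Jules, Lev, Rhea]
8. Farmer goes back to the west bank with Rhea.  [the west bank: Kira, Rhea | the east bank: Evan, Faye, Jules, Lev]
9. Farmer goes to the east bank with Kira and Rhea.  [the west bank: — | the east bank: Evan, Faye, Jules, Kira, Lev, Rhea]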